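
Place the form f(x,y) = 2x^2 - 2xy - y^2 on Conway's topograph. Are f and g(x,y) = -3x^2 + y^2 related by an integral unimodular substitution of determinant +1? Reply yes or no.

D₁ = 12, D₂ = 12
river cycle of f (length 2): (-1, 2, 2), (2, 2, -1)
river cycle of g (length 2): (1, 2, -2), (-2, 2, 1)
cycles differ ⇒ inequivalent

no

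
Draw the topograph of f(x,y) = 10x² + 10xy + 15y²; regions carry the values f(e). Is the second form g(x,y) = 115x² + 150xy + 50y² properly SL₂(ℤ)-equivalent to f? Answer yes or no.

D₁ = -500, D₂ = -500
f: reduced (well bottom): (10,10,15) with a≤c, −a<b≤a
g: translate: b→-80 (≡150 mod 230), so (115,150,50)→(115,-80,15)
g: flip: (115,-80,15)→(15,80,115)
g: translate: b→-10 (≡80 mod 30), so (15,80,115)→(15,-10,10)
g: flip: (15,-10,10)→(10,10,15)
g: reduced (well bottom): (10,10,15) with a≤c, −a<b≤a
reduced forms (10, 10, 15) vs (10, 10, 15) ⇒ equivalent

yes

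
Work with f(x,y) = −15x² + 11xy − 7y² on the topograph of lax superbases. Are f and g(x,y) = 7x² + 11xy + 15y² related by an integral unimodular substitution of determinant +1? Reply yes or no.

D₁ = -299, D₂ = -299
f is negative-definite; reduce −f:
−f: flip: (15,-11,7)→(7,11,15)
−f: translate: b→-3 (≡11 mod 14), so (7,11,15)→(7,-3,11)
−f: reduced (well bottom): (7,-3,11) with a≤c, −a<b≤a
flip sign back: reduced form of f is (-7,3,-11)
g: translate: b→-3 (≡11 mod 14), so (7,11,15)→(7,-3,11)
g: reduced (well bottom): (7,-3,11) with a≤c, −a<b≤a
reduced forms (-7, 3, -11) vs (7, -3, 11) ⇒ inequivalent

no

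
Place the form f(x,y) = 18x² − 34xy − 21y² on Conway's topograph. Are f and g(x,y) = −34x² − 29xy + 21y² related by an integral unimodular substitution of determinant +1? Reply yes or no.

D₁ = 2668, D₂ = 3697
discriminants differ ⇒ not SL₂(ℤ)-equivalent

no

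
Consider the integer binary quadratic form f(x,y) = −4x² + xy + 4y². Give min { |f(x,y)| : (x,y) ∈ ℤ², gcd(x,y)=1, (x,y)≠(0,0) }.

river: ρ → (4,7,-1)
river: ρ → (-1,7,4)
river: ρ → (4,1,-4)
river: ρ → (-4,7,1)
river: ρ → (1,7,-4)
river: ρ → (-4,1,4)
closes: descent 0, river 6
min |a| on river = 1

1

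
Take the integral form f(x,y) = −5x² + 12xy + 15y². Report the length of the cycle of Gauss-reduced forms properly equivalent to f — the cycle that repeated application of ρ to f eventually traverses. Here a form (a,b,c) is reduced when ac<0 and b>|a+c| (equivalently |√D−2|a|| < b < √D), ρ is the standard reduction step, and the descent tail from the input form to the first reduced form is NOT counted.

D = 444, ⌊√D⌋ = 21
river: ρ → (15,18,-2)
river: ρ → (-2,18,15)
river: ρ → (15,12,-5)
river: ρ → (-5,18,6)
river: ρ → (6,18,-5)
river: ρ → (-5,12,15)
ρ-cycle length = 6 (tail of 0 descent steps not counted)

6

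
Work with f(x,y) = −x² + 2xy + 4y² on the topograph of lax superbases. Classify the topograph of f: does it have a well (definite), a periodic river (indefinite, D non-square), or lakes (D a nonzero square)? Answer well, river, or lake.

D = b²−4ac = 2² − 4·(-1)·4 = 20
D > 0 non-square ⇒ indefinite ⇒ periodic river

river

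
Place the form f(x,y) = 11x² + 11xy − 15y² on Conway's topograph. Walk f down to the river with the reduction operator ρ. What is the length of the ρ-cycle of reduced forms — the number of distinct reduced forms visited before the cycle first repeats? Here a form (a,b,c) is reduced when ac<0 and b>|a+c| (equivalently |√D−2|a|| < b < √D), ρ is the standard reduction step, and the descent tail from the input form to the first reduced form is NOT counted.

D = 781, ⌊√D⌋ = 27
river: ρ → (-15,19,7)
river: ρ → (7,23,-9)
river: ρ → (-9,13,17)
river: ρ → (17,21,-5)
river: ρ → (-5,19,21)
river: ρ → (21,23,-3)
river: ρ → (-3,25,13)
river: ρ → (13,27,-1)
river: ρ → (-1,27,13)
river: ρ → (13,25,-3)
river: ρ → (-3,23,21)
river: ρ → (21,19,-5)
river: ρ → (-5,21,17)
river: ρ → (17,13,-9)
river: ρ → (-9,23,7)
river: ρ → (7,19,-15)
river: ρ → (-15,11,11)
river: ρ → (11,11,-15)
ρ-cycle length = 18 (tail of 0 descent steps not counted)

18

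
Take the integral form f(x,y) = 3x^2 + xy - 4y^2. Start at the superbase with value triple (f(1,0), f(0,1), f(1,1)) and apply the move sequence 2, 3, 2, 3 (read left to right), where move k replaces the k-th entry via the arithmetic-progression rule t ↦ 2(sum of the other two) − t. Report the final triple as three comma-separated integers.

start (3,-4,0) = (f(1,0),f(0,1),f(1,1))
replace slot 2: 2·(3+0) − (-4) = 10 → (3,10,0)
replace slot 3: 2·(3+10) − 0 = 26 → (3,10,26)
replace slot 2: 2·(3+26) − 10 = 48 → (3,48,26)
replace slot 3: 2·(3+48) − 26 = 76 → (3,48,76)

3,48,76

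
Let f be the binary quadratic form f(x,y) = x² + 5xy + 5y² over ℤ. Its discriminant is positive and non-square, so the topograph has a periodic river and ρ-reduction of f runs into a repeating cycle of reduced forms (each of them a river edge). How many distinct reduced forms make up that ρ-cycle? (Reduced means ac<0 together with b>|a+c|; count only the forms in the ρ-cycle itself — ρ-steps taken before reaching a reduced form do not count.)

D = 5, ⌊√D⌋ = 2
descent: ρ → (5,5,1)
descent: ρ → (1,1,-1)  [lands on river]
river: ρ → (-1,1,1)
ρ-cycle length = 2 (tail of 2 descent steps not counted)

2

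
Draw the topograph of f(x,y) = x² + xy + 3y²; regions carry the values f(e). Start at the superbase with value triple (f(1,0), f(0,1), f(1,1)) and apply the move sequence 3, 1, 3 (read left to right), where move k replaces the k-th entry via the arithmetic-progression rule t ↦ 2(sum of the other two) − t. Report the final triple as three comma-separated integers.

start (1,3,5) = (f(1,0),f(0,1),f(1,1))
replace slot 3: 2·(1+3) − 5 = 3 → (1,3,3)
replace slot 1: 2·(3+3) − 1 = 11 → (11,3,3)
replace slot 3: 2·(11+3) − 3 = 25 → (11,3,25)

11,3,25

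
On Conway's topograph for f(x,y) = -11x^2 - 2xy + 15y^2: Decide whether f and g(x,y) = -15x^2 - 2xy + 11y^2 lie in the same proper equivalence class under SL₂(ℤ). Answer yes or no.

D₁ = 664, D₂ = 664
river cycle of f (length 22): (-11, 20, 6), (6, 16, -17), (-17, 18, 5), (5, 22, -9), (-9, 14, 13), (13, 12, -10), (-10, 8, 15), (15, 22, -3), (-3, 20, 22), (22, 24, -1), … (12 more)
river cycle of g (length 22): (11, 24, -2), (-2, 24, 11), (11, 20, -6), (-6, 16, 17), (17, 18, -5), (-5, 22, 9), (9, 14, -13), (-13, 12, 10), (10, 8, -15), (-15, 22, 3), … (12 more)
cycles differ ⇒ inequivalent

no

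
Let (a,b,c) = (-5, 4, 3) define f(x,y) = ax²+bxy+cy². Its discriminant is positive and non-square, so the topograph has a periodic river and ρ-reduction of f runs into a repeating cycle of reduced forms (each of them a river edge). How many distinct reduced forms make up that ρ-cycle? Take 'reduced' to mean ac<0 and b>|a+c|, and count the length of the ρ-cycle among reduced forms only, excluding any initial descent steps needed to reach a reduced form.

D = 76, ⌊√D⌋ = 8
river: ρ → (3,8,-1)
river: ρ → (-1,8,3)
river: ρ → (3,4,-5)
river: ρ → (-5,6,2)
river: ρ → (2,6,-5)
river: ρ → (-5,4,3)
ρ-cycle length = 6 (tail of 0 descent steps not counted)

6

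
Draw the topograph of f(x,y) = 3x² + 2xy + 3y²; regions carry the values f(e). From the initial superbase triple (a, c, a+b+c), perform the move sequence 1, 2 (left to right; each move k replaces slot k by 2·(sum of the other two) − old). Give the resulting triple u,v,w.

start (3,3,8) = (f(1,0),f(0,1),f(1,1))
replace slot 1: 2·(3+8) − 3 = 19 → (19,3,8)
replace slot 2: 2·(19+8) − 3 = 51 → (19,51,8)

19,51,8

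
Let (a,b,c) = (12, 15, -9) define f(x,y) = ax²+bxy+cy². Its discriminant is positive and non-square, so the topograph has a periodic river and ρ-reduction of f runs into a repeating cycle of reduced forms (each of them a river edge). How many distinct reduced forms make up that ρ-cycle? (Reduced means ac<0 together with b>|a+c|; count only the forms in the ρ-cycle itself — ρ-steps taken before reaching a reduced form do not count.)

D = 657, ⌊√D⌋ = 25
river: ρ → (-9,21,6)
river: ρ → (6,15,-18)
river: ρ → (-18,21,3)
river: ρ → (3,21,-18)
river: ρ → (-18,15,6)
river: ρ → (6,21,-9)
river: ρ → (-9,15,12)
river: ρ → (12,9,-12)
river: ρ → (-12,15,9)
river: ρ → (9,21,-6)
river: ρ → (-6,15,18)
river: ρ → (18,21,-3)
river: ρ → (-3,21,18)
river: ρ → (18,15,-6)
river: ρ → (-6,21,9)
river: ρ → (9,15,-12)
river: ρ → (-12,9,12)
river: ρ → (12,15,-9)
ρ-cycle length = 18 (tail of 0 descent steps not counted)

18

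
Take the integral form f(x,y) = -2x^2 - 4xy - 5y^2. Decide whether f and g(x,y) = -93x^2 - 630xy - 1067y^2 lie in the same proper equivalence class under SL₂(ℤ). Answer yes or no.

D₁ = -24, D₂ = -24
f is negative-definite; reduce −f:
−f: translate: b→0 (≡4 mod 4), so (2,4,5)→(2,0,3)
−f: reduced (well bottom): (2,0,3) with a≤c, −a<b≤a
flip sign back: reduced form of f is (-2,0,-3)
g is negative-definite; reduce −g:
−g: translate: b→72 (≡630 mod 186), so (93,630,1067)→(93,72,14)
−g: flip: (93,72,14)→(14,-72,93)
−g: translate: b→12 (≡-72 mod 28), so (14,-72,93)→(14,12,3)
−g: flip: (14,12,3)→(3,-12,14)
−g: translate: b→0 (≡-12 mod 6), so (3,-12,14)→(3,0,2)
−g: flip: (3,0,2)→(2,0,3)
−g: reduced (well bottom): (2,0,3) with a≤c, −a<b≤a
flip sign back: reduced form of g is (-2,0,-3)
reduced forms (-2, 0, -3) vs (-2, 0, -3) ⇒ equivalent

yes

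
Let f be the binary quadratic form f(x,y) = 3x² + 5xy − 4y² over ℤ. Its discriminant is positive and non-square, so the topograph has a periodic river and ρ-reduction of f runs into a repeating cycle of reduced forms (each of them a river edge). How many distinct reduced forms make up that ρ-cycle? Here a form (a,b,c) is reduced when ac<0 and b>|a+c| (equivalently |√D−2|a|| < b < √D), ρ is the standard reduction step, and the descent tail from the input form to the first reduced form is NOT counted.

D = 73, ⌊√D⌋ = 8
river: ρ → (-4,3,4)
river: ρ → (4,5,-3)
river: ρ → (-3,7,2)
river: ρ → (2,5,-6)
river: ρ → (-6,7,1)
river: ρ → (1,7,-6)
river: ρ → (-6,5,2)
river: ρ → (2,7,-3)
river: ρ → (-3,5,4)
river: ρ → (4,3,-4)
river: ρ → (-4,5,3)
river: ρ → (3,7,-2)
river: ρ → (-2,5,6)
river: ρ → (6,7,-1)
river: ρ → (-1,7,6)
river: ρ → (6,5,-2)
river: ρ → (-2,7,3)
river: ρ → (3,5,-4)
ρ-cycle length = 18 (tail of 0 descent steps not counted)

18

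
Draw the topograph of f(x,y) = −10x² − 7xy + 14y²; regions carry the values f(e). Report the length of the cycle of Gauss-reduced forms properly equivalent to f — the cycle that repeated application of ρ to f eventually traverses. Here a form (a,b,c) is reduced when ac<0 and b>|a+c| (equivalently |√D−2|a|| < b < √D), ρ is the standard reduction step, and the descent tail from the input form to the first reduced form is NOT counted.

D = 609, ⌊√D⌋ = 24
descent: ρ → (14,7,-10)  [lands on river]
river: ρ → (-10,13,11)
river: ρ → (11,9,-12)
river: ρ → (-12,15,8)
river: ρ → (8,17,-10)
river: ρ → (-10,23,2)
river: ρ → (2,21,-21)
river: ρ → (-21,21,2)
river: ρ → (2,23,-10)
river: ρ → (-10,17,8)
river: ρ → (8,15,-12)
river: ρ → (-12,9,11)
river: ρ → (11,13,-10)
river: ρ → (-10,7,14)
river: ρ → (14,21,-3)
river: ρ → (-3,21,14)
ρ-cycle length = 16 (tail of 1 descent step not counted)

16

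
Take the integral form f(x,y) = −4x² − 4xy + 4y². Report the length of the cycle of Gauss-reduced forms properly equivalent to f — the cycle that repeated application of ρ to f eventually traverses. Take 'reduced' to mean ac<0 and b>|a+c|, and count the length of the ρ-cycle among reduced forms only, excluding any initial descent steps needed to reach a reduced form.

D = 80, ⌊√D⌋ = 8
descent: ρ → (4,4,-4)  [lands on river]
river: ρ → (-4,4,4)
ρ-cycle length = 2 (tail of 1 descent step not counted)

2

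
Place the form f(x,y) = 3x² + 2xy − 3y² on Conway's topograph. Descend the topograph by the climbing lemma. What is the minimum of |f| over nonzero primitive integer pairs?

river: ρ → (-3,4,2)
river: ρ → (2,4,-3)
river: ρ → (-3,2,3)
river: ρ → (3,4,-2)
river: ρ → (-2,4,3)
river: ρ → (3,2,-3)
closes: descent 0, river 6
min |a| on river = 2

2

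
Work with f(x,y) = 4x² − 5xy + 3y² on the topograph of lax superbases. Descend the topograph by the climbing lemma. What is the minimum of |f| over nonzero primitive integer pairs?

translate: b→3 (≡-5 mod 8), so (4,-5,3)→(4,3,2)
flip: (4,3,2)→(2,-3,4)
translate: b→1 (≡-3 mod 4), so (2,-3,4)→(2,1,3)
reduced (well bottom): (2,1,3) with a≤c, −a<b≤a
well minimum = a = 2

2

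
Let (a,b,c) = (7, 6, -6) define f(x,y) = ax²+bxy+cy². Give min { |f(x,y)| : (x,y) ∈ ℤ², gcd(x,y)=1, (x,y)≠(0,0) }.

river: ρ → (-6,6,7)
river: ρ → (7,8,-5)
river: ρ → (-5,12,3)
river: ρ → (3,12,-5)
river: ρ → (-5,8,7)
river: ρ → (7,6,-6)
closes: descent 0, river 6
min |a| on river = 3

3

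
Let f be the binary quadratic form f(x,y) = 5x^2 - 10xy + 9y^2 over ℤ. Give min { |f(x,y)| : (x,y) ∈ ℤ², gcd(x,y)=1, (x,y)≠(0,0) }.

translate: b→0 (≡-10 mod 10), so (5,-10,9)→(5,0,4)
flip: (5,0,4)→(4,0,5)
reduced (well bottom): (4,0,5) with a≤c, −a<b≤a
well minimum = a = 4

4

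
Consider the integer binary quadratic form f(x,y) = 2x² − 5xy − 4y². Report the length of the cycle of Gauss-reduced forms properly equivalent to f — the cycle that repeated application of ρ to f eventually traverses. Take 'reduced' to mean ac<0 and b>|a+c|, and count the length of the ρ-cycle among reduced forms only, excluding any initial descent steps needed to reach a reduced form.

D = 57, ⌊√D⌋ = 7
descent: ρ → (-4,5,2)  [lands on river]
river: ρ → (2,7,-1)
river: ρ → (-1,7,2)
river: ρ → (2,5,-4)
river: ρ → (-4,3,3)
river: ρ → (3,3,-4)
ρ-cycle length = 6 (tail of 1 descent step not counted)

6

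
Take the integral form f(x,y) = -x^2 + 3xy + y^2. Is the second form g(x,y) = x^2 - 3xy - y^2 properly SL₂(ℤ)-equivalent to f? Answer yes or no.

D₁ = 13, D₂ = 13
river cycle of f (length 2): (1, 3, -1), (-1, 3, 1)
river cycle of g (length 2): (-1, 3, 1), (1, 3, -1)
cycles coincide ⇒ equivalent

yes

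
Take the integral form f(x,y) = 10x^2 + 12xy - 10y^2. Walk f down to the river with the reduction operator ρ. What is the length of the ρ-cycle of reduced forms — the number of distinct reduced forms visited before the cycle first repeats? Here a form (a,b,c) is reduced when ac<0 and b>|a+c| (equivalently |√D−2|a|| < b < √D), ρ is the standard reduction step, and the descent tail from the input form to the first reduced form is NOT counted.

D = 544, ⌊√D⌋ = 23
river: ρ → (-10,8,12)
river: ρ → (12,16,-6)
river: ρ → (-6,20,6)
river: ρ → (6,16,-12)
river: ρ → (-12,8,10)
river: ρ → (10,12,-10)
ρ-cycle length = 6 (tail of 0 descent steps not counted)

6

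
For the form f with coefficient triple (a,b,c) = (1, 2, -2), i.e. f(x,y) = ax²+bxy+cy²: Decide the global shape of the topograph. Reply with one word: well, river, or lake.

D = b²−4ac = 2² − 4·1·(-2) = 12
D > 0 non-square ⇒ indefinite ⇒ periodic river

river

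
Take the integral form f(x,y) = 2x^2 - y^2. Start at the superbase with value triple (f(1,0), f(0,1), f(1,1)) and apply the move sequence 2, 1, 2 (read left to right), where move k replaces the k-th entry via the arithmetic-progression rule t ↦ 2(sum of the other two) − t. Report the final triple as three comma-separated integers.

start (2,-1,1) = (f(1,0),f(0,1),f(1,1))
replace slot 2: 2·(2+1) − (-1) = 7 → (2,7,1)
replace slot 1: 2·(7+1) − 2 = 14 → (14,7,1)
replace slot 2: 2·(14+1) − 7 = 23 → (14,23,1)

14,23,1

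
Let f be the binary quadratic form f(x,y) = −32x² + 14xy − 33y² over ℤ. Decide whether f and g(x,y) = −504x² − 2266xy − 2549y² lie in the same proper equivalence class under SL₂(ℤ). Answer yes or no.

D₁ = -4028, D₂ = -4028
f is negative-definite; reduce −f:
−f: reduced (well bottom): (32,-14,33) with a≤c, −a<b≤a
flip sign back: reduced form of f is (-32,14,-33)
g is negative-definite; reduce −g:
−g: translate: b→250 (≡2266 mod 1008), so (504,2266,2549)→(504,250,33)
−g: flip: (504,250,33)→(33,-250,504)
−g: translate: b→14 (≡-250 mod 66), so (33,-250,504)→(33,14,32)
−g: flip: (33,14,32)→(32,-14,33)
−g: reduced (well bottom): (32,-14,33) with a≤c, −a<b≤a
flip sign back: reduced form of g is (-32,14,-33)
reduced forms (-32, 14, -33) vs (-32, 14, -33) ⇒ equivalent

yes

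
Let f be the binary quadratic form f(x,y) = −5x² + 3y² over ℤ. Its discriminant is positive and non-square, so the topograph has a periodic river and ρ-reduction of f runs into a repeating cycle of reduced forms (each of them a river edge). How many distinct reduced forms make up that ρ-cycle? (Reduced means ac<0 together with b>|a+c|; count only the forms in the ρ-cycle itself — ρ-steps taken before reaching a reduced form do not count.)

D = 60, ⌊√D⌋ = 7
descent: ρ → (3,6,-2)  [lands on river]
river: ρ → (-2,6,3)
ρ-cycle length = 2 (tail of 1 descent step not counted)

2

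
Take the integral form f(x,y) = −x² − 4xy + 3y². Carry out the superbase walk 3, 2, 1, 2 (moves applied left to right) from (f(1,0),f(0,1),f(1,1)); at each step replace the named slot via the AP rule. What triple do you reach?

start (-1,3,-2) = (f(1,0),f(0,1),f(1,1))
replace slot 3: 2·((-1)+3) − (-2) = 6 → (-1,3,6)
replace slot 2: 2·((-1)+6) − 3 = 7 → (-1,7,6)
replace slot 1: 2·(7+6) − (-1) = 27 → (27,7,6)
replace slot 2: 2·(27+6) − 7 = 59 → (27,59,6)

27,59,6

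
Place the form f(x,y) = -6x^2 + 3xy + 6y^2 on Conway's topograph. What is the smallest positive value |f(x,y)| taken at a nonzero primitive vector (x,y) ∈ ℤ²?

river: ρ → (6,9,-3)
river: ρ → (-3,9,6)
river: ρ → (6,3,-6)
river: ρ → (-6,9,3)
river: ρ → (3,9,-6)
river: ρ → (-6,3,6)
closes: descent 0, river 6
min |a| on river = 3

3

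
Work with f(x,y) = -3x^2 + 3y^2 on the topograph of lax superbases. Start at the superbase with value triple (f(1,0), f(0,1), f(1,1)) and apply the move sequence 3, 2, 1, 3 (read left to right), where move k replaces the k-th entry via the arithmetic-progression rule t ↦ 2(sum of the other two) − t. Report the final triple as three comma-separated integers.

start (-3,3,0) = (f(1,0),f(0,1),f(1,1))
replace slot 3: 2·((-3)+3) − 0 = 0 → (-3,3,0)
replace slot 2: 2·((-3)+0) − 3 = -9 → (-3,-9,0)
replace slot 1: 2·((-9)+0) − (-3) = -15 → (-15,-9,0)
replace slot 3: 2·((-15)+(-9)) − 0 = -48 → (-15,-9,-48)

-15,-9,-48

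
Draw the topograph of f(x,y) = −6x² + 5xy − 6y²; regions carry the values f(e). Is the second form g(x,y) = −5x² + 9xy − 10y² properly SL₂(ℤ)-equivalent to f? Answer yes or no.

D₁ = -119, D₂ = -119
f is negative-definite; reduce −f:
−f: flip: (6,-5,6)→(6,5,6)
−f: reduced (well bottom): (6,5,6) with a≤c, −a<b≤a
flip sign back: reduced form of f is (-6,-5,-6)
g is negative-definite; reduce −g:
−g: translate: b→1 (≡-9 mod 10), so (5,-9,10)→(5,1,6)
−g: reduced (well bottom): (5,1,6) with a≤c, −a<b≤a
flip sign back: reduced form of g is (-5,-1,-6)
reduced forms (-6, -5, -6) vs (-5, -1, -6) ⇒ inequivalent

no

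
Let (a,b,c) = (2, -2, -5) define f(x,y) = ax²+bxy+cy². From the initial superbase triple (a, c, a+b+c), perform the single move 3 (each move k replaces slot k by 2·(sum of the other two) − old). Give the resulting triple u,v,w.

start (2,-5,-5) = (f(1,0),f(0,1),f(1,1))
replace slot 3: 2·(2+(-5)) − (-5) = -1 → (2,-5,-1)

2,-5,-1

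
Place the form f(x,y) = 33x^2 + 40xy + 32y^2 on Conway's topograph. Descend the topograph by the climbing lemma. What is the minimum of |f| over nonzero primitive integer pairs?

translate: b→-26 (≡40 mod 66), so (33,40,32)→(33,-26,25)
flip: (33,-26,25)→(25,26,33)
translate: b→-24 (≡26 mod 50), so (25,26,33)→(25,-24,32)
reduced (well bottom): (25,-24,32) with a≤c, −a<b≤a
well minimum = a = 25

25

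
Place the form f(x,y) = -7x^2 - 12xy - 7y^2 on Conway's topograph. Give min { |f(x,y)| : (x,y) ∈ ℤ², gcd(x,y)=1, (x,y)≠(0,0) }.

translate: b→-2 (≡12 mod 14), so (7,12,7)→(7,-2,2)
flip: (7,-2,2)→(2,2,7)
reduced (well bottom): (2,2,7) with a≤c, −a<b≤a
well minimum |f| = |-2| = 2 (negative-definite)

2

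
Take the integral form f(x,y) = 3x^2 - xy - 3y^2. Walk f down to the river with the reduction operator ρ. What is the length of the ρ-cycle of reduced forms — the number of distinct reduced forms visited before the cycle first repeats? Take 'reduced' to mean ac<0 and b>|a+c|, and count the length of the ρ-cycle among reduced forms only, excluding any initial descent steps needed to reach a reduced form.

D = 37, ⌊√D⌋ = 6
descent: ρ → (-3,1,3)  [lands on river]
river: ρ → (3,5,-1)
river: ρ → (-1,5,3)
river: ρ → (3,1,-3)
river: ρ → (-3,5,1)
river: ρ → (1,5,-3)
ρ-cycle length = 6 (tail of 1 descent step not counted)

6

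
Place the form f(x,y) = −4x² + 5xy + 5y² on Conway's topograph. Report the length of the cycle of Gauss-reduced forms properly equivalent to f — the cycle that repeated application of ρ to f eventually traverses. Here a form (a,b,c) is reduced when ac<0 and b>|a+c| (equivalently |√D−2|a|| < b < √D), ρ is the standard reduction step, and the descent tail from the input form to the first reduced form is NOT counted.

D = 105, ⌊√D⌋ = 10
river: ρ → (5,5,-4)
river: ρ → (-4,3,6)
river: ρ → (6,9,-1)
river: ρ → (-1,9,6)
river: ρ → (6,3,-4)
river: ρ → (-4,5,5)
ρ-cycle length = 6 (tail of 0 descent steps not counted)

6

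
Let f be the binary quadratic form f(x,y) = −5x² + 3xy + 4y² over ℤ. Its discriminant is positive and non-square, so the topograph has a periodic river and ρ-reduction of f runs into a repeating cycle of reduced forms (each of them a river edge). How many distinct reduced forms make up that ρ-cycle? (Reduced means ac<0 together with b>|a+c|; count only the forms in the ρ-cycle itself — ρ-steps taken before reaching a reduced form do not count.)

D = 89, ⌊√D⌋ = 9
river: ρ → (4,5,-4)
river: ρ → (-4,3,5)
river: ρ → (5,7,-2)
river: ρ → (-2,9,1)
river: ρ → (1,9,-2)
river: ρ → (-2,7,5)
river: ρ → (5,3,-4)
river: ρ → (-4,5,4)
river: ρ → (4,3,-5)
river: ρ → (-5,7,2)
river: ρ → (2,9,-1)
river: ρ → (-1,9,2)
river: ρ → (2,7,-5)
river: ρ → (-5,3,4)
ρ-cycle length = 14 (tail of 0 descent steps not counted)

14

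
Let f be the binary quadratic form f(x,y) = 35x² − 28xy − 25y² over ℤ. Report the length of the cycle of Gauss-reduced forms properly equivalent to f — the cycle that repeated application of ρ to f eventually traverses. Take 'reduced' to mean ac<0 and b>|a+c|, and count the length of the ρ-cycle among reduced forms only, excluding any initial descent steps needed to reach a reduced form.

D = 4284, ⌊√D⌋ = 65
descent: ρ → (-25,28,35)  [lands on river]
river: ρ → (35,42,-18)
river: ρ → (-18,30,47)
river: ρ → (47,64,-1)
river: ρ → (-1,64,47)
river: ρ → (47,30,-18)
river: ρ → (-18,42,35)
river: ρ → (35,28,-25)
river: ρ → (-25,22,38)
river: ρ → (38,54,-9)
river: ρ → (-9,54,38)
river: ρ → (38,22,-25)
ρ-cycle length = 12 (tail of 1 descent step not counted)

12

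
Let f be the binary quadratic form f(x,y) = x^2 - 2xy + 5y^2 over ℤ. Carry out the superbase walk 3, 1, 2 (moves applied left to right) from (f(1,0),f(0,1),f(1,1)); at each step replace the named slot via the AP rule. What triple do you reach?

start (1,5,4) = (f(1,0),f(0,1),f(1,1))
replace slot 3: 2·(1+5) − 4 = 8 → (1,5,8)
replace slot 1: 2·(5+8) − 1 = 25 → (25,5,8)
replace slot 2: 2·(25+8) − 5 = 61 → (25,61,8)

25,61,8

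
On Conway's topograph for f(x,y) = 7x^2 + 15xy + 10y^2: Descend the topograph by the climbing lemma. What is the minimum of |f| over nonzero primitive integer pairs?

translate: b→1 (≡15 mod 14), so (7,15,10)→(7,1,2)
flip: (7,1,2)→(2,-1,7)
reduced (well bottom): (2,-1,7) with a≤c, −a<b≤a
well minimum = a = 2

2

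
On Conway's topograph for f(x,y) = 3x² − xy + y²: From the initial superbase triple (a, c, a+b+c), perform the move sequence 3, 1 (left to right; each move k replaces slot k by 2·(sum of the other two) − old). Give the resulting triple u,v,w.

start (3,1,3) = (f(1,0),f(0,1),f(1,1))
replace slot 3: 2·(3+1) − 3 = 5 → (3,1,5)
replace slot 1: 2·(1+5) − 3 = 9 → (9,1,5)

9,1,5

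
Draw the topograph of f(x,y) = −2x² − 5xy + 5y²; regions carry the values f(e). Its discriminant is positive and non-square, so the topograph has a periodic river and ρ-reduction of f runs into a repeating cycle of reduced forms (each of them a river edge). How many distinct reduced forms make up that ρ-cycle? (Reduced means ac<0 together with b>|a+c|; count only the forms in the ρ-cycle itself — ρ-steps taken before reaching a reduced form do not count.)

D = 65, ⌊√D⌋ = 8
descent: ρ → (5,5,-2)  [lands on river]
river: ρ → (-2,7,2)
river: ρ → (2,5,-5)
river: ρ → (-5,5,2)
river: ρ → (2,7,-2)
river: ρ → (-2,5,5)
ρ-cycle length = 6 (tail of 1 descent step not counted)

6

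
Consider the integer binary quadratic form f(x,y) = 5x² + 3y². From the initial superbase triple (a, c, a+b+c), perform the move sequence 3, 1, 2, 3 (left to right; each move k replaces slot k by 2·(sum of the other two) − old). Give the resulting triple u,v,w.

start (5,3,8) = (f(1,0),f(0,1),f(1,1))
replace slot 3: 2·(5+3) − 8 = 8 → (5,3,8)
replace slot 1: 2·(3+8) − 5 = 17 → (17,3,8)
replace slot 2: 2·(17+8) − 3 = 47 → (17,47,8)
replace slot 3: 2·(17+47) − 8 = 120 → (17,47,120)

17,47,120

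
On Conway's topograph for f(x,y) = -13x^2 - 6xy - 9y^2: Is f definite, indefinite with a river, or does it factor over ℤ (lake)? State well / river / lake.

D = b²−4ac = (-6)² − 4·(-13)·(-9) = -432
D < 0 ⇒ definite ⇒ every region one sign ⇒ single well

well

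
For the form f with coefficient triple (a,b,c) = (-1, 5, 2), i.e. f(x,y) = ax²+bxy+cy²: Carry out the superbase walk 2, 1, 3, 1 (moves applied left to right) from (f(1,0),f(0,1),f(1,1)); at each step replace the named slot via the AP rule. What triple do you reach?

start (-1,2,6) = (f(1,0),f(0,1),f(1,1))
replace slot 2: 2·((-1)+6) − 2 = 8 → (-1,8,6)
replace slot 1: 2·(8+6) − (-1) = 29 → (29,8,6)
replace slot 3: 2·(29+8) − 6 = 68 → (29,8,68)
replace slot 1: 2·(8+68) − 29 = 123 → (123,8,68)

123,8,68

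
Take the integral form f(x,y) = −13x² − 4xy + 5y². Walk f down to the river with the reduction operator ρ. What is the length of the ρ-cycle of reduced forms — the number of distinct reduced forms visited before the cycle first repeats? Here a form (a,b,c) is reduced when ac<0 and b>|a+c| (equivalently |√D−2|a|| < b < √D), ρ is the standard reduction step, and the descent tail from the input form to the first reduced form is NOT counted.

D = 276, ⌊√D⌋ = 16
descent: ρ → (5,14,-4)  [lands on river]
river: ρ → (-4,10,11)
river: ρ → (11,12,-3)
river: ρ → (-3,12,11)
river: ρ → (11,10,-4)
river: ρ → (-4,14,5)
river: ρ → (5,16,-1)
river: ρ → (-1,16,5)
ρ-cycle length = 8 (tail of 1 descent step not counted)

8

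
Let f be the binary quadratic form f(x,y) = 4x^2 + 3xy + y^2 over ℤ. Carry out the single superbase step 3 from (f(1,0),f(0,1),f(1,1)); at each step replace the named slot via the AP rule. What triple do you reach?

start (4,1,8) = (f(1,0),f(0,1),f(1,1))
replace slot 3: 2·(4+1) − 8 = 2 → (4,1,2)

4,1,2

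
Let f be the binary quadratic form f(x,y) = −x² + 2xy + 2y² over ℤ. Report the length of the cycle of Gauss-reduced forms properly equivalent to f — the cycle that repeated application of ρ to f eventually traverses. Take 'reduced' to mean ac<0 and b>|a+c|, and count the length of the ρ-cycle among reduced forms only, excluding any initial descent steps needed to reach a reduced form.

D = 12, ⌊√D⌋ = 3
river: ρ → (2,2,-1)
river: ρ → (-1,2,2)
ρ-cycle length = 2 (tail of 0 descent steps not counted)

2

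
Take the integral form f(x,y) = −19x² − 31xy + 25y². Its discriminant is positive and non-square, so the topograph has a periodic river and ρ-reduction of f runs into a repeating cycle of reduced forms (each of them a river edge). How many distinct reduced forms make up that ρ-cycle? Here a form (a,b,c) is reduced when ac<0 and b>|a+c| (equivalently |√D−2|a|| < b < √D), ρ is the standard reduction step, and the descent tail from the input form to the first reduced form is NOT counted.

D = 2861, ⌊√D⌋ = 53
descent: ρ → (25,31,-19)  [lands on river]
river: ρ → (-19,45,11)
river: ρ → (11,43,-23)
river: ρ → (-23,49,5)
river: ρ → (5,51,-13)
river: ρ → (-13,53,1)
river: ρ → (1,53,-13)
river: ρ → (-13,51,5)
river: ρ → (5,49,-23)
river: ρ → (-23,43,11)
river: ρ → (11,45,-19)
river: ρ → (-19,31,25)
river: ρ → (25,19,-25)
river: ρ → (-25,31,19)
river: ρ → (19,45,-11)
river: ρ → (-11,43,23)
river: ρ → (23,49,-5)
river: ρ → (-5,51,13)
river: ρ → (13,53,-1)
river: ρ → (-1,53,13)
river: ρ → (13,51,-5)
river: ρ → (-5,49,23)
river: ρ → (23,43,-11)
river: ρ → (-11,45,19)
river: ρ → (19,31,-25)
river: ρ → (-25,19,25)
ρ-cycle length = 26 (tail of 1 descent step not counted)

26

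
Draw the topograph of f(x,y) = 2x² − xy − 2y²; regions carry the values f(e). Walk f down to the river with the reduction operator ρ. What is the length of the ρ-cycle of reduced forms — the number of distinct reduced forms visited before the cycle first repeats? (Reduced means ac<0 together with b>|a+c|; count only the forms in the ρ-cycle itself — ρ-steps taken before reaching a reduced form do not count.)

D = 17, ⌊√D⌋ = 4
descent: ρ → (-2,1,2)  [lands on river]
river: ρ → (2,3,-1)
river: ρ → (-1,3,2)
river: ρ → (2,1,-2)
river: ρ → (-2,3,1)
river: ρ → (1,3,-2)
ρ-cycle length = 6 (tail of 1 descent step not counted)

6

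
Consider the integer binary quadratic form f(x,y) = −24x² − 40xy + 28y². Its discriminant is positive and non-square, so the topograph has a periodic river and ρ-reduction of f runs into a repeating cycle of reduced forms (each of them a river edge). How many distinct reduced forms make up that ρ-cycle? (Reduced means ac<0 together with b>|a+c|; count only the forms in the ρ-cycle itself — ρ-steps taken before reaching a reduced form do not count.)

D = 4288, ⌊√D⌋ = 65
descent: ρ → (28,40,-24)  [lands on river]
river: ρ → (-24,56,12)
river: ρ → (12,64,-4)
river: ρ → (-4,64,12)
river: ρ → (12,56,-24)
river: ρ → (-24,40,28)
river: ρ → (28,16,-36)
river: ρ → (-36,56,8)
river: ρ → (8,56,-36)
river: ρ → (-36,16,28)
ρ-cycle length = 10 (tail of 1 descent step not counted)

10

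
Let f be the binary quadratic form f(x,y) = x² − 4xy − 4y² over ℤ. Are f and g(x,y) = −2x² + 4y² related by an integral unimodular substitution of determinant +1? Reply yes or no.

D₁ = 32, D₂ = 32
river cycle of f (length 2): (-4, 4, 1), (1, 4, -4)
river cycle of g (length 2): (-2, 4, 2), (2, 4, -2)
cycles differ ⇒ inequivalent

no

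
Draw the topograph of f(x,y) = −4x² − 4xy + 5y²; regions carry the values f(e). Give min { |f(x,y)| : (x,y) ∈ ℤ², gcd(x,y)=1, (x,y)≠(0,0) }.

descent: ρ → (5,4,-4)  [lands on river]
river: ρ → (-4,4,5)
river: ρ → (5,6,-3)
river: ρ → (-3,6,5)
closes: descent 1, river 4
min |a| on river = 3

3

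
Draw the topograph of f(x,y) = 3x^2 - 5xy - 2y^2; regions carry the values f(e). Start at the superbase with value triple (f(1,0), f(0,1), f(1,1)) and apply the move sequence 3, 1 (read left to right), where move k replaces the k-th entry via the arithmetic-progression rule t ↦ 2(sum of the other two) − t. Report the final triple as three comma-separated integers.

start (3,-2,-4) = (f(1,0),f(0,1),f(1,1))
replace slot 3: 2·(3+(-2)) − (-4) = 6 → (3,-2,6)
replace slot 1: 2·((-2)+6) − 3 = 5 → (5,-2,6)

5,-2,6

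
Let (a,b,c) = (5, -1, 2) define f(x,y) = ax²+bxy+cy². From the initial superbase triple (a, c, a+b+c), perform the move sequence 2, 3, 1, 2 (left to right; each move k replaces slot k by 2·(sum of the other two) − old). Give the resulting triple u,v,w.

start (5,2,6) = (f(1,0),f(0,1),f(1,1))
replace slot 2: 2·(5+6) − 2 = 20 → (5,20,6)
replace slot 3: 2·(5+20) − 6 = 44 → (5,20,44)
replace slot 1: 2·(20+44) − 5 = 123 → (123,20,44)
replace slot 2: 2·(123+44) − 20 = 314 → (123,314,44)

123,314,44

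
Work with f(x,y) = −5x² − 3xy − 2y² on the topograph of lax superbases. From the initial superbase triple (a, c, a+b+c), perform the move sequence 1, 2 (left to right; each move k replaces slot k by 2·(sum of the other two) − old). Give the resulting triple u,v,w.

start (-5,-2,-10) = (f(1,0),f(0,1),f(1,1))
replace slot 1: 2·((-2)+(-10)) − (-5) = -19 → (-19,-2,-10)
replace slot 2: 2·((-19)+(-10)) − (-2) = -56 → (-19,-56,-10)

-19,-56,-10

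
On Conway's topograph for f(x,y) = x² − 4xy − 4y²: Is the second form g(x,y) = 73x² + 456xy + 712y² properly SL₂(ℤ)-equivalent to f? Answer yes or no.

D₁ = 32, D₂ = 32
river cycle of f (length 2): (-4, 4, 1), (1, 4, -4)
river cycle of g (length 2): (1, 4, -4), (-4, 4, 1)
cycles coincide ⇒ equivalent

yes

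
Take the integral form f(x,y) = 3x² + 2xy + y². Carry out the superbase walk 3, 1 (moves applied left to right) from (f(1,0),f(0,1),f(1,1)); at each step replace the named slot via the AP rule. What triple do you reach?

start (3,1,6) = (f(1,0),f(0,1),f(1,1))
replace slot 3: 2·(3+1) − 6 = 2 → (3,1,2)
replace slot 1: 2·(1+2) − 3 = 3 → (3,1,2)

3,1,2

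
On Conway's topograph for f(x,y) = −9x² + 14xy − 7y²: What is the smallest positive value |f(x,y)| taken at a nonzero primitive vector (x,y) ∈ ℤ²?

translate: b→4 (≡-14 mod 18), so (9,-14,7)→(9,4,2)
flip: (9,4,2)→(2,-4,9)
translate: b→0 (≡-4 mod 4), so (2,-4,9)→(2,0,7)
reduced (well bottom): (2,0,7) with a≤c, −a<b≤a
well minimum |f| = |-2| = 2 (negative-definite)

2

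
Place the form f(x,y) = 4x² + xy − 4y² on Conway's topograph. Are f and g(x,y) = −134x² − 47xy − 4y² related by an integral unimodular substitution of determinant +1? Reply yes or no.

D₁ = 65, D₂ = 65
river cycle of f (length 6): (-4, 7, 1), (1, 7, -4), (-4, 1, 4), (4, 7, -1), (-1, 7, 4), (4, 1, -4)
river cycle of g (length 6): (-4, 7, 1), (1, 7, -4), (-4, 1, 4), (4, 7, -1), (-1, 7, 4), (4, 1, -4)
cycles coincide ⇒ equivalent

yes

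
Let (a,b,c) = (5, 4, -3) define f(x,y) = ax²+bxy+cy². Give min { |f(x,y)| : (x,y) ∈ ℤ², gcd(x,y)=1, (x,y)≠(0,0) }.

river: ρ → (-3,8,1)
river: ρ → (1,8,-3)
river: ρ → (-3,4,5)
river: ρ → (5,6,-2)
river: ρ → (-2,6,5)
river: ρ → (5,4,-3)
closes: descent 0, river 6
min |a| on river = 1

1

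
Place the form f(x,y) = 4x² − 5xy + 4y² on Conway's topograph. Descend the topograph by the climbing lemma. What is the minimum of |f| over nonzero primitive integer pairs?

translate: b→3 (≡-5 mod 8), so (4,-5,4)→(4,3,3)
flip: (4,3,3)→(3,-3,4)
translate: b→3 (≡-3 mod 6), so (3,-3,4)→(3,3,4)
reduced (well bottom): (3,3,4) with a≤c, −a<b≤a
well minimum = a = 3

3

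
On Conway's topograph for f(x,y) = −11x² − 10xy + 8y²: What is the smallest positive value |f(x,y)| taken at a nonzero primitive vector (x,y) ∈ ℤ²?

descent: ρ → (8,10,-11)  [lands on river]
river: ρ → (-11,12,7)
river: ρ → (7,16,-7)
river: ρ → (-7,12,11)
river: ρ → (11,10,-8)
river: ρ → (-8,6,13)
river: ρ → (13,20,-1)
river: ρ → (-1,20,13)
river: ρ → (13,6,-8)
river: ρ → (-8,10,11)
river: ρ → (11,12,-7)
river: ρ → (-7,16,7)
river: ρ → (7,12,-11)
river: ρ → (-11,10,8)
river: ρ → (8,6,-13)
river: ρ → (-13,20,1)
river: ρ → (1,20,-13)
river: ρ → (-13,6,8)
closes: descent 1, river 18
min |a| on river = 1

1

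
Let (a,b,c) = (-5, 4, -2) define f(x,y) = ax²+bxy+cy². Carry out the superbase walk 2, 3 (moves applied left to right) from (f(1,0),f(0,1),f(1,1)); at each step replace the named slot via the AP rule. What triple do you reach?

start (-5,-2,-3) = (f(1,0),f(0,1),f(1,1))
replace slot 2: 2·((-5)+(-3)) − (-2) = -14 → (-5,-14,-3)
replace slot 3: 2·((-5)+(-14)) − (-3) = -35 → (-5,-14,-35)

-5,-14,-35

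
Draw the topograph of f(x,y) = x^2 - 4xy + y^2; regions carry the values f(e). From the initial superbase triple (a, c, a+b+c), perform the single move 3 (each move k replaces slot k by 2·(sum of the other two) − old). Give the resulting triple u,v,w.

start (1,1,-2) = (f(1,0),f(0,1),f(1,1))
replace slot 3: 2·(1+1) − (-2) = 6 → (1,1,6)

1,1,6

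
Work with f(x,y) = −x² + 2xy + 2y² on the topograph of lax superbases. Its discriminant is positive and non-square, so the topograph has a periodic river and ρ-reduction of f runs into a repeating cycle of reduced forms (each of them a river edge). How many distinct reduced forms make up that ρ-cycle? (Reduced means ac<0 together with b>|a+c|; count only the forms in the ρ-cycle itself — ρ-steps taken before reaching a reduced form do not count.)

D = 12, ⌊√D⌋ = 3
river: ρ → (2,2,-1)
river: ρ → (-1,2,2)
ρ-cycle length = 2 (tail of 0 descent steps not counted)

2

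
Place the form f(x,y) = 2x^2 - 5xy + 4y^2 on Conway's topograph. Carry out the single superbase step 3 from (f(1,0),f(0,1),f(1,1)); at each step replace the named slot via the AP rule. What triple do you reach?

start (2,4,1) = (f(1,0),f(0,1),f(1,1))
replace slot 3: 2·(2+4) − 1 = 11 → (2,4,11)

2,4,11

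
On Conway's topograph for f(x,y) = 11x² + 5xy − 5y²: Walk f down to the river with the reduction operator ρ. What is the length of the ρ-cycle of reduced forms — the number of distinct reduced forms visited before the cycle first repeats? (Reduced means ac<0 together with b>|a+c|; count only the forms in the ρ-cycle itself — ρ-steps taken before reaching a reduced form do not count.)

D = 245, ⌊√D⌋ = 15
descent: ρ → (-5,15,1)  [lands on river]
river: ρ → (1,15,-5)
ρ-cycle length = 2 (tail of 1 descent step not counted)

2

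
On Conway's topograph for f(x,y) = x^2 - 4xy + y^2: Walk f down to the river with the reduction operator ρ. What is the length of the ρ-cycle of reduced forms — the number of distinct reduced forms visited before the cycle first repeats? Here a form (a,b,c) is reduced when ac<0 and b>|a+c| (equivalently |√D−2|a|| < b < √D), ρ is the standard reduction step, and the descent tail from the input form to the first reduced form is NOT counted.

D = 12, ⌊√D⌋ = 3
descent: ρ → (1,2,-2)  [lands on river]
river: ρ → (-2,2,1)
ρ-cycle length = 2 (tail of 1 descent step not counted)

2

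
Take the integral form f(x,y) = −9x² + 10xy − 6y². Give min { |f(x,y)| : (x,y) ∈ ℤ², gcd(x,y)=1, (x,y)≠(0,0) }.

translate: b→8 (≡-10 mod 18), so (9,-10,6)→(9,8,5)
flip: (9,8,5)→(5,-8,9)
translate: b→2 (≡-8 mod 10), so (5,-8,9)→(5,2,6)
reduced (well bottom): (5,2,6) with a≤c, −a<b≤a
well minimum |f| = |-5| = 5 (negative-definite)

5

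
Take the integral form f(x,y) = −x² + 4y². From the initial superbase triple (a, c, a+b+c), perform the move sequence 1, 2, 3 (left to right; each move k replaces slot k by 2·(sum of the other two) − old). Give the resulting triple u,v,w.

start (-1,4,3) = (f(1,0),f(0,1),f(1,1))
replace slot 1: 2·(4+3) − (-1) = 15 → (15,4,3)
replace slot 2: 2·(15+3) − 4 = 32 → (15,32,3)
replace slot 3: 2·(15+32) − 3 = 91 → (15,32,91)

15,32,91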